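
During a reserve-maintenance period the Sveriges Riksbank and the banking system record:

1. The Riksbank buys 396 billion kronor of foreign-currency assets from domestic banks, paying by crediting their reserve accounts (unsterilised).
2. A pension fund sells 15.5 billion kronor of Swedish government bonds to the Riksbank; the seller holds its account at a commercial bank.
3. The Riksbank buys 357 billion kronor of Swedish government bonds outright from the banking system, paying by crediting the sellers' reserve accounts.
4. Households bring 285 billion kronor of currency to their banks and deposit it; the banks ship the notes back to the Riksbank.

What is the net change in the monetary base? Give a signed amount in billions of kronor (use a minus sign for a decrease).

FX purchase 396 billion kronor: Riksbank balance sheet expands → +396B.
Asset purchase (from non-banks) 15.5 billion kronor: Riksbank balance sheet expands → +15.5B.
OMO purchase (from banks) 357 billion kronor: Riksbank balance sheet expands → +357B.
Currency deposit 285 billion kronor: just a shift between currency and reserves — both are base money → 0.
Net: 396 + 15.5 + 357 + 0 = +768.5 billion.

+768.5 billion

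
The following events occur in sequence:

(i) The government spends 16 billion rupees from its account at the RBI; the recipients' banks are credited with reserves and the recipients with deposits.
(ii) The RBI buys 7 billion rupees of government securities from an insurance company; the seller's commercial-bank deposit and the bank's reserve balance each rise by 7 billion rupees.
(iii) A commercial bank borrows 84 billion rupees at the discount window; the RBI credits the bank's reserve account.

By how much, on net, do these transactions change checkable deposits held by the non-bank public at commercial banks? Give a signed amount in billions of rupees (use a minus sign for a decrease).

RBI balance sheet:
  Assets:      Securities +7B, Loans to banks +84B
  Liabilities: Bank reserves +107B, Government deposits −16B
Commercial banking system:
  Assets:      Reserves at CB +107B
  Liabilities: Checkable deposits +23B, Borrowings from CB +84B
So the change in checkable deposits held by the non-bank public at commercial banks is +23 billion.

+23 billion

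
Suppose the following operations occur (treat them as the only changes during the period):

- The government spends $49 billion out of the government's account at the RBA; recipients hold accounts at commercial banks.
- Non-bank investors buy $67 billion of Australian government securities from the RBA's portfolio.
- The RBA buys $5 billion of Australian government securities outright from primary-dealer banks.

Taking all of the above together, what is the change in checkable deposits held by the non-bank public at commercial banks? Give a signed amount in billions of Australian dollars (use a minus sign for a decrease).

-$18 billion

RBA balance sheet:
  Assets:      Securities −$62B
  Liabilities: Bank reserves −$13B, Government deposits −$49B
Commercial banking system:
  Assets:      Reserves at CB −$13B, Securities −$5B
  Liabilities: Checkable deposits −$18B
So the change in checkable deposits held by the non-bank public at commercial banks is -$18 billion.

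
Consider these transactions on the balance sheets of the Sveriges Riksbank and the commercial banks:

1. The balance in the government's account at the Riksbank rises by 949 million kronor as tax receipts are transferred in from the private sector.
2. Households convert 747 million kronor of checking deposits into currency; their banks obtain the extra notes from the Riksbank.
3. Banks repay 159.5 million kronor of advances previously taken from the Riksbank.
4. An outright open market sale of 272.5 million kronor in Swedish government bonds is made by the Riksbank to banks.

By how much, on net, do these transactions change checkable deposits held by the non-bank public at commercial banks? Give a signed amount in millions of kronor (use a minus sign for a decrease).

Government account inflow 949 million kronor: non-bank counterparties' bank balances fall → −949M.
Currency withdrawal 747 million kronor: non-bank counterparties' bank balances fall → −747M.
Discount-window repayment 159.5 million kronor: the counterparty is a bank, so public deposits are unchanged → 0.
OMO sale (to banks) 272.5 million kronor: the counterparty is a bank, so public deposits are unchanged → 0.
Net: −949 − 747 + 0 + 0 = -1696 million.

-1696 million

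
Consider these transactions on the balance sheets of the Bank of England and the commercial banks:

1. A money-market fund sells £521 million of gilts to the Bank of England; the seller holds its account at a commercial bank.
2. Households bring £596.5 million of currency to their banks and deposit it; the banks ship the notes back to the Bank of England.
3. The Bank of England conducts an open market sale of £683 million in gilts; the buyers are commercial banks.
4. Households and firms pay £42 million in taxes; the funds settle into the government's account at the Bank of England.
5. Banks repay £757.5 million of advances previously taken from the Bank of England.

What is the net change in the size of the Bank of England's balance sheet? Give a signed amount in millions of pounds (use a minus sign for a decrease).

Asset purchase (from non-banks) £521 million: a Bank of England asset is acquired → +£521M.
Currency deposit £596.5 million: only the composition of liabilities changes → 0.
OMO sale (to banks) £683 million: a Bank of England asset is shed → −£683M.
Government account inflow £42 million: only the composition of liabilities changes → 0.
Discount-window repayment £757.5 million: a Bank of England asset is shed → −£757.5M.
Net: 521 + 0 − 683 + 0 − 757.5 = -£919.5 million.

-£919.5 million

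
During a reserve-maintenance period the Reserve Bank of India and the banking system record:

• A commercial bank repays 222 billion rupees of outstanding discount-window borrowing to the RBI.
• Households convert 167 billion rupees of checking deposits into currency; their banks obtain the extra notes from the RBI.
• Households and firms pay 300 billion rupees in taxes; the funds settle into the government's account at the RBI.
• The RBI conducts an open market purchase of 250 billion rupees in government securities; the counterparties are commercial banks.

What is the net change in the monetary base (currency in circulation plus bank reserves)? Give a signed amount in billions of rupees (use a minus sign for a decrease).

-272 billion

RBI balance sheet:
  Assets:      Securities +250B, Loans to banks −222B
  Liabilities: Bank reserves −439B, Currency in circulation +167B, Government deposits +300B
Monetary base = currency + reserves: +167B + (−439B) = -272 billion.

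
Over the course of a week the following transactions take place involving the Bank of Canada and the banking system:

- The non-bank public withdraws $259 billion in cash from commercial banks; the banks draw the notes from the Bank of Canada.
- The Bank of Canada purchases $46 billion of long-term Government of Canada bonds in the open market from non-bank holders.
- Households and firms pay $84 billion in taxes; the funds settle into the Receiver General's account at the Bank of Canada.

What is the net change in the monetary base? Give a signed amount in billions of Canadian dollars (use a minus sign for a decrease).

Bank of Canada balance sheet:
  Assets:      Securities +$46B
  Liabilities: Bank reserves −$297B, Currency in circulation +$259B, Government deposits +$84B
Commercial banking system:
  Assets:      Reserves at CB −$297B
  Liabilities: Checkable deposits −$297B
Monetary base = currency + reserves: +$259B + (−$297B) = -$38 billion.

-$38 billion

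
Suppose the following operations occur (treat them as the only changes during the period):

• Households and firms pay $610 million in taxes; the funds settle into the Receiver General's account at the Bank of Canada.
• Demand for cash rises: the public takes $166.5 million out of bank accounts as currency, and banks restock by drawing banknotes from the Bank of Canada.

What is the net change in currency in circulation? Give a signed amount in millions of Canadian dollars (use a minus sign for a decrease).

Government account inflow $610 million: no currency enters or leaves circulation → 0.
Currency withdrawal $166.5 million: notes leave the central bank → +$166.5M.
Net: 0 + 166.5 = +$166.5 million.

+$166.5 million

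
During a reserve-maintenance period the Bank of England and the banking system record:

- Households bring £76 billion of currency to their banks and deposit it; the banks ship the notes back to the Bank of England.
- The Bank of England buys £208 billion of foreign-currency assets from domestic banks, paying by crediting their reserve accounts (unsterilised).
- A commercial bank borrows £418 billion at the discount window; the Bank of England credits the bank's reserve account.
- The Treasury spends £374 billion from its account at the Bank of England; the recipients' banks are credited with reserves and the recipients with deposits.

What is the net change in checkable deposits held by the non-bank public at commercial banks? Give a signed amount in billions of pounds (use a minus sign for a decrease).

Bank of England balance sheet:
  Assets:      Loans to banks +£418B, Foreign assets +£208B
  Liabilities: Bank reserves +£1076B, Currency in circulation −£76B, Government deposits −£374B
Commercial banking system:
  Assets:      Reserves at CB +£1076B, Foreign assets −£208B
  Liabilities: Checkable deposits +£450B, Borrowings from CB +£418B
So the change in checkable deposits held by the non-bank public at commercial banks is +£450 billion.

+£450 billion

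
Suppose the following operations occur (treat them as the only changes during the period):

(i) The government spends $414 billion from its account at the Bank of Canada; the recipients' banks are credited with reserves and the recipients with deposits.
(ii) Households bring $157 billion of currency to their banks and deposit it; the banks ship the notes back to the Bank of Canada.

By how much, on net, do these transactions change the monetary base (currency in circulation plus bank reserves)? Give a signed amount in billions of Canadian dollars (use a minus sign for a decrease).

Government spending $414 billion: a non-base liability converts back to reserves → +$414B.
Currency deposit $157 billion: just a shift between currency and reserves — both are base money → 0.
Net: 414 + 0 = +$414 billion.

+$414 billion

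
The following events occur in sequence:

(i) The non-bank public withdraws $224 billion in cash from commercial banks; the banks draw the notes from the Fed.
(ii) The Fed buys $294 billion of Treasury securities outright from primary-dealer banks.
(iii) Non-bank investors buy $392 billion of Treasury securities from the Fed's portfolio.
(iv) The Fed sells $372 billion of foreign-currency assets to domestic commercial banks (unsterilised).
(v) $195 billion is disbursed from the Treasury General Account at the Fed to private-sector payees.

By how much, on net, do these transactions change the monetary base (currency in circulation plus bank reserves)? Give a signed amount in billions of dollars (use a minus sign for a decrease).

-$275 billion

Currency withdrawal $224 billion: just a shift between currency and reserves — both are base money → 0.
OMO purchase (from banks) $294 billion: Fed balance sheet expands → +$294B.
Asset sale (to non-banks) $392 billion: Fed balance sheet contracts → −$392B.
FX sale $372 billion: Fed balance sheet contracts → −$372B.
Government spending $195 billion: a non-base liability converts back to reserves → +$195B.
Net: 0 + 294 − 392 − 372 + 195 = -$275 billion.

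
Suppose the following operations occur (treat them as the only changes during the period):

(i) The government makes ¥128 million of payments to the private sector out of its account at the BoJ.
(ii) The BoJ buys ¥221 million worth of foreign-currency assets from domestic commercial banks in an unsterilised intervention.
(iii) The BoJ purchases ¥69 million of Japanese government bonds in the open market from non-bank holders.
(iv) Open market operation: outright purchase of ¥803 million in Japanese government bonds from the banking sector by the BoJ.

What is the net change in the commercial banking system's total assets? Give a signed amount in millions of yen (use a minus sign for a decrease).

+¥197 million

Government spending ¥128 million: bank balance sheets expand → +¥128M.
FX purchase ¥221 million: just an asset swap on bank balance sheets → 0.
Asset purchase (from non-banks) ¥69 million: bank balance sheets expand → +¥69M.
OMO purchase (from banks) ¥803 million: just an asset swap on bank balance sheets → 0.
Net: 128 + 0 + 69 + 0 = +¥197 million.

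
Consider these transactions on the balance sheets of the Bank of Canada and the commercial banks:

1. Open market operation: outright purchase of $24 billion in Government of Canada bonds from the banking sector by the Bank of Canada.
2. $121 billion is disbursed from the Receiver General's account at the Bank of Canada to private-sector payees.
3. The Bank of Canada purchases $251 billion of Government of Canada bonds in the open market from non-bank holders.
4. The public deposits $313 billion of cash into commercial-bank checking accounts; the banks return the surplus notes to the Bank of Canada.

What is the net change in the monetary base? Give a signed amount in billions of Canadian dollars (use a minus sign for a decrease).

Bank of Canada balance sheet:
  Assets:      Securities +$275B
  Liabilities: Bank reserves +$709B, Currency in circulation −$313B, Government deposits −$121B
Commercial banking system:
  Assets:      Reserves at CB +$709B, Securities −$24B
  Liabilities: Checkable deposits +$685B
Monetary base = currency + reserves: −$313B + (+$709B) = +$396 billion.

+$396 billion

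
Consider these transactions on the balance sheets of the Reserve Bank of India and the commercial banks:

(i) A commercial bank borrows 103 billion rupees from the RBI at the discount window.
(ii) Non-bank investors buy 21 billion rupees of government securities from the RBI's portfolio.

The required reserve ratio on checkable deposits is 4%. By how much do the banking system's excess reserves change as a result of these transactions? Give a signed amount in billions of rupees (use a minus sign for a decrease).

+82.84 billion

Discount-window loan 103 billion rupees: reserves +103B, deposits 0.
Asset sale (to non-banks) 21 billion rupees: reserves −21B, deposits −21B.
Totals: Δreserves = +82B, Δdeposits = −21B.
Δrequired reserves = 4% × −21B = −0.84B.
Δexcess reserves = Δreserves − Δrequired = +82B − (−0.84B) = +82.84 billion.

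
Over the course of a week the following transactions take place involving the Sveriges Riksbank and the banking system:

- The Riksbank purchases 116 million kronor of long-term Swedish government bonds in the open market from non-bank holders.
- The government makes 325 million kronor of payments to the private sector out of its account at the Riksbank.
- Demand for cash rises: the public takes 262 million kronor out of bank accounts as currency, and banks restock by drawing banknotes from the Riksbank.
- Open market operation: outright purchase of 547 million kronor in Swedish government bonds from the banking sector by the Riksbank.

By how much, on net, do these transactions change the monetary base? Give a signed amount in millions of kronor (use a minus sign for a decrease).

Riksbank balance sheet:
  Assets:      Securities +663M
  Liabilities: Bank reserves +726M, Currency in circulation +262M, Government deposits −325M
Commercial banking system:
  Assets:      Reserves at CB +726M, Securities −547M
  Liabilities: Checkable deposits +179M
Monetary base = currency + reserves: +262M + (+726M) = +988 million.

+988 million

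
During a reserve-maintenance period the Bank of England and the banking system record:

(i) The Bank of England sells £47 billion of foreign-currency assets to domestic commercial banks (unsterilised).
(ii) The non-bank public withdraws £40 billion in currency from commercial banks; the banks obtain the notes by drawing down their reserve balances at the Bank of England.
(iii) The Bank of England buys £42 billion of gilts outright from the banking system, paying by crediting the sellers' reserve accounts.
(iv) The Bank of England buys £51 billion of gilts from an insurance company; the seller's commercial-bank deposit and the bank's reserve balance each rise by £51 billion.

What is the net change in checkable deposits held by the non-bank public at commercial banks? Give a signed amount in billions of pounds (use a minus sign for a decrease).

+£11 billion

FX sale £47 billion: the counterparty is a bank, so public deposits are unchanged → 0.
Currency withdrawal £40 billion: non-bank counterparties' bank balances fall → −£40B.
OMO purchase (from banks) £42 billion: the counterparty is a bank, so public deposits are unchanged → 0.
Asset purchase (from non-banks) £51 billion: non-bank counterparties' bank balances rise → +£51B.
Net: 0 − 40 + 0 + 51 = +£11 billion.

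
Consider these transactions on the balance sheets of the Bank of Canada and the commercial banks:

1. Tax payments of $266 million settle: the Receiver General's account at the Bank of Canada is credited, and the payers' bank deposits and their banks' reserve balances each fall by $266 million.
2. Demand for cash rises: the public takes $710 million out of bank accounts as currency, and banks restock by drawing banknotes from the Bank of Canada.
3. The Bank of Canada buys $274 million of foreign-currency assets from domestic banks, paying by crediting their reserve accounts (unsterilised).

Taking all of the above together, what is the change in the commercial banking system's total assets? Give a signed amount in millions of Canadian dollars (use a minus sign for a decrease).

Bank of Canada balance sheet:
  Assets:      Foreign assets +$274M
  Liabilities: Bank reserves −$702M, Currency in circulation +$710M, Government deposits +$266M
Commercial banking system:
  Assets:      Reserves at CB −$702M, Foreign assets −$274M
  Liabilities: Checkable deposits −$976M
Change in total bank assets = -$976 million.

-$976 million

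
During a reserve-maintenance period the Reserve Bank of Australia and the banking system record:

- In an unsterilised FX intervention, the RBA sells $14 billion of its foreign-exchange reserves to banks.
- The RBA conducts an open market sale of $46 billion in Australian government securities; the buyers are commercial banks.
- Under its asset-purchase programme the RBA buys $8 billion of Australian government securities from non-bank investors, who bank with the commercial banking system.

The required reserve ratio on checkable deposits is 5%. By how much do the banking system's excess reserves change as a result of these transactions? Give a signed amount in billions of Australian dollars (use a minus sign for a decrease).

-$52.4 billion

FX sale $14 billion: reserves −$14B, deposits 0.
OMO sale (to banks) $46 billion: reserves −$46B, deposits 0.
Asset purchase (from non-banks) $8 billion: reserves +$8B, deposits +$8B.
Totals: Δreserves = −$52B, Δdeposits = +$8B.
Δrequired reserves = 5% × +$8B = +$0.4B.
Δexcess reserves = Δreserves − Δrequired = −$52B − (+$0.4B) = -$52.4 billion.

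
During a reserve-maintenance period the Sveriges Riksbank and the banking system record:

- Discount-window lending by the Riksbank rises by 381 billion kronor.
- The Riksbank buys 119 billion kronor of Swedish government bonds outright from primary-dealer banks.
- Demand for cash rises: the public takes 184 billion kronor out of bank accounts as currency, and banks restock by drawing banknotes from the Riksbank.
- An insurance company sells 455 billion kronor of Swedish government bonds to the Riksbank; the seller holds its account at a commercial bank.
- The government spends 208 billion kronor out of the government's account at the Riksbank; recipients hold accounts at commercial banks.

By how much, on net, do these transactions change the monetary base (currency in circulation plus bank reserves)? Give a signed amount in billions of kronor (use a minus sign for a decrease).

Discount-window loan 381 billion kronor: Riksbank balance sheet expands → +381B.
OMO purchase (from banks) 119 billion kronor: Riksbank balance sheet expands → +119B.
Currency withdrawal 184 billion kronor: just a shift between currency and reserves — both are base money → 0.
Asset purchase (from non-banks) 455 billion kronor: Riksbank balance sheet expands → +455B.
Government spending 208 billion kronor: a non-base liability converts back to reserves → +208B.
Net: 381 + 119 + 0 + 455 + 208 = +1163 billion.

+1163 billion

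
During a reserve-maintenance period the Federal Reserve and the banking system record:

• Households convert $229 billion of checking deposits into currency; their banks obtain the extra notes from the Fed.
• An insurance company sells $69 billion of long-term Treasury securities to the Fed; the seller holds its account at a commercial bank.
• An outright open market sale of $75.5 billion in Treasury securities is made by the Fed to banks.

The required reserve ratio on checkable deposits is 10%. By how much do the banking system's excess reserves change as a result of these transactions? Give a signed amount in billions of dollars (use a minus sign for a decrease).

Currency withdrawal $229 billion: reserves −$229B, deposits −$229B.
Asset purchase (from non-banks) $69 billion: reserves +$69B, deposits +$69B.
OMO sale (to banks) $75.5 billion: reserves −$75.5B, deposits 0.
Totals: Δreserves = −$235.5B, Δdeposits = −$160B.
Δrequired reserves = 10% × −$160B = −$16B.
Δexcess reserves = Δreserves − Δrequired = −$235.5B − (−$16B) = -$219.5 billion.

-$219.5 billion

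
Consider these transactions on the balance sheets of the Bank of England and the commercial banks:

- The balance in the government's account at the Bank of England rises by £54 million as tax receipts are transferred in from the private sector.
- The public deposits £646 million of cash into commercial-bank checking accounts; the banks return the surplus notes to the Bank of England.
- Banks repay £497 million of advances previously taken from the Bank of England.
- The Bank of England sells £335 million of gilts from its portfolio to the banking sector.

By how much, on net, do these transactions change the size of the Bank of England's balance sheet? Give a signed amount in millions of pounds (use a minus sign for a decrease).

Government account inflow £54 million: only the composition of liabilities changes → 0.
Currency deposit £646 million: only the composition of liabilities changes → 0.
Discount-window repayment £497 million: a Bank of England asset is shed → −£497M.
OMO sale (to banks) £335 million: a Bank of England asset is shed → −£335M.
Net: 0 + 0 − 497 − 335 = -£832 million.

-£832 million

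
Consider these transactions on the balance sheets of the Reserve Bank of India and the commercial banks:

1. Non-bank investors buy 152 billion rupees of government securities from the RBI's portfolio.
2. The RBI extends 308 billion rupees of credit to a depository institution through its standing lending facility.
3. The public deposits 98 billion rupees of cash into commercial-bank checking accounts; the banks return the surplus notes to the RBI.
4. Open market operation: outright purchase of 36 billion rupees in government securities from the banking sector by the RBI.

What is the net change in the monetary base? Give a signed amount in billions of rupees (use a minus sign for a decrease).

Asset sale (to non-banks) 152 billion rupees: RBI balance sheet contracts → −152B.
Discount-window loan 308 billion rupees: RBI balance sheet expands → +308B.
Currency deposit 98 billion rupees: just a shift between currency and reserves — both are base money → 0.
OMO purchase (from banks) 36 billion rupees: RBI balance sheet expands → +36B.
Net: −152 + 308 + 0 + 36 = +192 billion.

+192 billion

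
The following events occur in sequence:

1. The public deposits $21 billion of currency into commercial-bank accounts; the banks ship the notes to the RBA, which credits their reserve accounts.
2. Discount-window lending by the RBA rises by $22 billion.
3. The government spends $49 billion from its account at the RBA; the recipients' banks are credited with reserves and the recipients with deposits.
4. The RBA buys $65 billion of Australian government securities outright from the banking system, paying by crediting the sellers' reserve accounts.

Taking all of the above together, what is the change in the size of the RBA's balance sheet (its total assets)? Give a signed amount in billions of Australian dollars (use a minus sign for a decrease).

+$87 billion

Currency deposit $21 billion: only the composition of liabilities changes → 0.
Discount-window loan $22 billion: an RBA asset is acquired → +$22B.
Government spending $49 billion: only the composition of liabilities changes → 0.
OMO purchase (from banks) $65 billion: an RBA asset is acquired → +$65B.
Net: 0 + 22 + 0 + 65 = +$87 billion.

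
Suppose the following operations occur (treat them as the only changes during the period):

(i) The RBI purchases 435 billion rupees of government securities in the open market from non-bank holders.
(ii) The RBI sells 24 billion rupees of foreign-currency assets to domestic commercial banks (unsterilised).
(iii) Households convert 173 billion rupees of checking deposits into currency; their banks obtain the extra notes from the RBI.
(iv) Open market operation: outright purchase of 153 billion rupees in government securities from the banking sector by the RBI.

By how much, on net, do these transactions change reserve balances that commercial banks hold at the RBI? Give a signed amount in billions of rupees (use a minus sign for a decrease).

+391 billion

Asset purchase (from non-banks) 435 billion rupees: the RBI pays by crediting reserve accounts → +435B.
FX sale 24 billion rupees: the buying banks pay out of their reserve balances → −24B.
Currency withdrawal 173 billion rupees: banks swap reserves for currency → −173B.
OMO purchase (from banks) 153 billion rupees: the RBI pays by crediting reserve accounts → +153B.
Net: 435 − 24 − 173 + 153 = +391 billion.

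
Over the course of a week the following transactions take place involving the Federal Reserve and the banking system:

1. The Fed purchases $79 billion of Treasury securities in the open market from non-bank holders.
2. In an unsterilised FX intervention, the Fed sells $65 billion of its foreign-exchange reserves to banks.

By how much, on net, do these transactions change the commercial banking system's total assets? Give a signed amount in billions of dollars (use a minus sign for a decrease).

+$79 billion

Asset purchase (from non-banks) $79 billion: bank balance sheets expand → +$79B.
FX sale $65 billion: just an asset swap on bank balance sheets → 0.
Net: 79 + 0 = +$79 billion.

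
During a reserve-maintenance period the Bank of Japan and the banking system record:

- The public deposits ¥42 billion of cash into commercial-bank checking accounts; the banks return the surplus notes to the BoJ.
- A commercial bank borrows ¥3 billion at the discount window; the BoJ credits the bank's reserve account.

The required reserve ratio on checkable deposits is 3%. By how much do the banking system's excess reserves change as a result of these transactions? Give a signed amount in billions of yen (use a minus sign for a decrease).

Currency deposit ¥42 billion: reserves +¥42B, deposits +¥42B.
Discount-window loan ¥3 billion: reserves +¥3B, deposits 0.
Totals: Δreserves = +¥45B, Δdeposits = +¥42B.
Δrequired reserves = 3% × +¥42B = +¥1.26B.
Δexcess reserves = Δreserves − Δrequired = +¥45B − (+¥1.26B) = +¥43.74 billion.

+¥43.74 billion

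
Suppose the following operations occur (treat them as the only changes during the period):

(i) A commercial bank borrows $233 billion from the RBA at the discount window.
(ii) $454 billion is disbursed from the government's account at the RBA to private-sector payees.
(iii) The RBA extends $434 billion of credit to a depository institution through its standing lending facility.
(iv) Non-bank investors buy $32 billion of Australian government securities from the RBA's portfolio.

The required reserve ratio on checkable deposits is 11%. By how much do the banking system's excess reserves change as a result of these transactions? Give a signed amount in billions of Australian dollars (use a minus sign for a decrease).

+$1042.58 billion

Discount-window loan $233 billion: reserves +$233B, deposits 0.
Government spending $454 billion: reserves +$454B, deposits +$454B.
Discount-window loan $434 billion: reserves +$434B, deposits 0.
Asset sale (to non-banks) $32 billion: reserves −$32B, deposits −$32B.
Totals: Δreserves = +$1089B, Δdeposits = +$422B.
Δrequired reserves = 11% × +$422B = +$46.42B.
Δexcess reserves = Δreserves − Δrequired = +$1089B − (+$46.42B) = +$1042.58 billion.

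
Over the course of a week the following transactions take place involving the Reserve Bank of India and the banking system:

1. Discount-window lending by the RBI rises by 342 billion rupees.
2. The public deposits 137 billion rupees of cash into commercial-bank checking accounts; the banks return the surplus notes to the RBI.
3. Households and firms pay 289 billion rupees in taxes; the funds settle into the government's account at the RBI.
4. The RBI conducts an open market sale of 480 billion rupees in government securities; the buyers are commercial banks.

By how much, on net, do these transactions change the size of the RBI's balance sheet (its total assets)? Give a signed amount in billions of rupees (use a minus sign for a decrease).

RBI balance sheet:
  Assets:      Securities −480B, Loans to banks +342B
  Liabilities: Bank reserves −290B, Currency in circulation −137B, Government deposits +289B
Commercial banking system:
  Assets:      Reserves at CB −290B, Securities +480B
  Liabilities: Checkable deposits −152B, Borrowings from CB +342B
Change in total RBI assets = -138 billion.

-138 billion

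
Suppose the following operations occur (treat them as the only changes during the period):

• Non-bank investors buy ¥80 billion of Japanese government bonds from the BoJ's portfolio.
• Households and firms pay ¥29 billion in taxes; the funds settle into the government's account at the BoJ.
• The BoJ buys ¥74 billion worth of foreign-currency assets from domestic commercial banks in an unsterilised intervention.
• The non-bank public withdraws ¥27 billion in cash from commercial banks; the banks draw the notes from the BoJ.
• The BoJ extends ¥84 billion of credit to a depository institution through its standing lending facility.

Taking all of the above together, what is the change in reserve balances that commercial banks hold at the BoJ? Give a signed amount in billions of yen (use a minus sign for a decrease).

+¥22 billion

Asset sale (to non-banks) ¥80 billion: the non-bank buyers' banks settle from reserves → −¥80B.
Government account inflow ¥29 billion: funds move from bank reserves into the government account → −¥29B.
FX purchase ¥74 billion: the BoJ pays by crediting reserve accounts → +¥74B.
Currency withdrawal ¥27 billion: banks swap reserves for currency → −¥27B.
Discount-window loan ¥84 billion: the loan is credited to the bank's reserve account → +¥84B.
Net: −80 − 29 + 74 − 27 + 84 = +¥22 billion.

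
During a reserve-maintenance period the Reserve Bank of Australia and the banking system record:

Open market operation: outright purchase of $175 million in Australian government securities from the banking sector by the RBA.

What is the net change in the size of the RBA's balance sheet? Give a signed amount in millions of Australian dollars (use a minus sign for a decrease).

+$175 million

RBA balance sheet:
  Assets:      Securities +$175M
  Liabilities: Bank reserves +$175M
Commercial banking system:
  Assets:      Reserves at CB +$175M, Securities −$175M
  Liabilities: no change
Change in total RBA assets = +$175 million.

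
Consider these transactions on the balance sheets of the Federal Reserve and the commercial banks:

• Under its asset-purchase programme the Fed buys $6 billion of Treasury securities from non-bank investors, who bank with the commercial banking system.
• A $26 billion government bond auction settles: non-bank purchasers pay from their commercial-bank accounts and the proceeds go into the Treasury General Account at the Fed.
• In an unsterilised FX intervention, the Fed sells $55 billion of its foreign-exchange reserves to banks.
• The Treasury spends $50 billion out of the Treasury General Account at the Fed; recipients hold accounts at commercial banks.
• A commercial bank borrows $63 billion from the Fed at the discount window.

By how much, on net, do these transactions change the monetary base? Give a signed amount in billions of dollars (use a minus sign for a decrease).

+$38 billion

Fed balance sheet:
  Assets:      Securities +$6B, Loans to banks +$63B, Foreign assets −$55B
  Liabilities: Bank reserves +$38B, Government deposits −$24B
Commercial banking system:
  Assets:      Reserves at CB +$38B, Foreign assets +$55B
  Liabilities: Checkable deposits +$30B, Borrowings from CB +$63B
Monetary base = currency + reserves: 0 + (+$38B) = +$38 billion.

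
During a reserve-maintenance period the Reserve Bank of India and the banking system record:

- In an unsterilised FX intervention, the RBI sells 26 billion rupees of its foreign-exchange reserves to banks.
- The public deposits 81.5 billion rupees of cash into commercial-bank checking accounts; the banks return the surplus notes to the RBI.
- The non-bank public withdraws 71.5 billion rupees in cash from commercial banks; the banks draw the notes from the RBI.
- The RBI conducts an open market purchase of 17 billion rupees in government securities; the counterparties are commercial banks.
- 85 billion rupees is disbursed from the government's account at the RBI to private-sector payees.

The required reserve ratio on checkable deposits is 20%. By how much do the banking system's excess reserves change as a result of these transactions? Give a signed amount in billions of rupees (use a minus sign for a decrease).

+67 billion

FX sale 26 billion rupees: reserves −26B, deposits 0.
Currency deposit 81.5 billion rupees: reserves +81.5B, deposits +81.5B.
Currency withdrawal 71.5 billion rupees: reserves −71.5B, deposits −71.5B.
OMO purchase (from banks) 17 billion rupees: reserves +17B, deposits 0.
Government spending 85 billion rupees: reserves +85B, deposits +85B.
Totals: Δreserves = +86B, Δdeposits = +95B.
Δrequired reserves = 20% × +95B = +19B.
Δexcess reserves = Δreserves − Δrequired = +86B − (+19B) = +67 billion.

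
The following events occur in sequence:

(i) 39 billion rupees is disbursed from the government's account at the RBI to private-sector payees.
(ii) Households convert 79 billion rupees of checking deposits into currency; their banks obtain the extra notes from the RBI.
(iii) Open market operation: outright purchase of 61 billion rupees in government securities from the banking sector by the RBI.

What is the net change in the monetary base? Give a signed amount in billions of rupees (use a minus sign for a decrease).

RBI balance sheet:
  Assets:      Securities +61B
  Liabilities: Bank reserves +21B, Currency in circulation +79B, Government deposits −39B
Monetary base = currency + reserves: +79B + (+21B) = +100 billion.

+100 billion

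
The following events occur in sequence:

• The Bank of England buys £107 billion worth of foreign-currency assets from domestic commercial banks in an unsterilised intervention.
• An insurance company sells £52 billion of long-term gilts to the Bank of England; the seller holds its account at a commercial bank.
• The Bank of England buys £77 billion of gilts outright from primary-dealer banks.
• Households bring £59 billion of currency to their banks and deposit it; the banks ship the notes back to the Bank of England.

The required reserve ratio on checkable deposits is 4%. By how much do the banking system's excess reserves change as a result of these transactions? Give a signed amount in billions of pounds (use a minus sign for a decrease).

+£290.56 billion

FX purchase £107 billion: reserves +£107B, deposits 0.
Asset purchase (from non-banks) £52 billion: reserves +£52B, deposits +£52B.
OMO purchase (from banks) £77 billion: reserves +£77B, deposits 0.
Currency deposit £59 billion: reserves +£59B, deposits +£59B.
Totals: Δreserves = +£295B, Δdeposits = +£111B.
Δrequired reserves = 4% × +£111B = +£4.44B.
Δexcess reserves = Δreserves − Δrequired = +£295B − (+£4.44B) = +£290.56 billion.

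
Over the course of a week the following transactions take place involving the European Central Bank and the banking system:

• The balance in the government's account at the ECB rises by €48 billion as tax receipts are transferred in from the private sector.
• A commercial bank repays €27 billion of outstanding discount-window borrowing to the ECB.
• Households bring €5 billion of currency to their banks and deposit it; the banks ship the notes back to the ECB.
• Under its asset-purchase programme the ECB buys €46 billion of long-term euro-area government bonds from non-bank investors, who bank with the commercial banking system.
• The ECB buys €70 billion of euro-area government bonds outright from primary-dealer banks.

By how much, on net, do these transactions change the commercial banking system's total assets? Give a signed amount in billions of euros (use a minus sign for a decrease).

ECB balance sheet:
  Assets:      Securities +€116B, Loans to banks −€27B
  Liabilities: Bank reserves +€46B, Currency in circulation −€5B, Government deposits +€48B
Commercial banking system:
  Assets:      Reserves at CB +€46B, Securities −€70B
  Liabilities: Checkable deposits +€3B, Borrowings from CB −€27B
Change in total bank assets = -€24 billion.

-€24 billion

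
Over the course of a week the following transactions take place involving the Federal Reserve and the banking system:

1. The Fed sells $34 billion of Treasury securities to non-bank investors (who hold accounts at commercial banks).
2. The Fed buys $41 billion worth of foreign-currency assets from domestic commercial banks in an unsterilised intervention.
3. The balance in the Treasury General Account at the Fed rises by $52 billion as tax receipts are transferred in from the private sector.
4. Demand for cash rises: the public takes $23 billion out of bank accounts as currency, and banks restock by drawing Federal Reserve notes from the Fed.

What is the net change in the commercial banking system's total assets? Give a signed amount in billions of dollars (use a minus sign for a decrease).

Asset sale (to non-banks) $34 billion: bank balance sheets shrink → −$34B.
FX purchase $41 billion: just an asset swap on bank balance sheets → 0.
Government account inflow $52 billion: bank balance sheets shrink → −$52B.
Currency withdrawal $23 billion: bank balance sheets shrink → −$23B.
Net: −34 + 0 − 52 − 23 = -$109 billion.

-$109 billion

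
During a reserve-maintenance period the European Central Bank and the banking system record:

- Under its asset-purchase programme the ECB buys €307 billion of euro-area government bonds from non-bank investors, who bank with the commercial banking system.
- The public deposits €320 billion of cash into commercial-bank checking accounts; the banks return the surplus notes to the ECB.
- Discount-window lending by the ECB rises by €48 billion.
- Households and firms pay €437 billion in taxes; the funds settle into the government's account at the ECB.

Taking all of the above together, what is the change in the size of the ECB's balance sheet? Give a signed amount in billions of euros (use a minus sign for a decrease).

+€355 billion

ECB balance sheet:
  Assets:      Securities +€307B, Loans to banks +€48B
  Liabilities: Bank reserves +€238B, Currency in circulation −€320B, Government deposits +€437B
Change in total ECB assets = +€355 billion.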